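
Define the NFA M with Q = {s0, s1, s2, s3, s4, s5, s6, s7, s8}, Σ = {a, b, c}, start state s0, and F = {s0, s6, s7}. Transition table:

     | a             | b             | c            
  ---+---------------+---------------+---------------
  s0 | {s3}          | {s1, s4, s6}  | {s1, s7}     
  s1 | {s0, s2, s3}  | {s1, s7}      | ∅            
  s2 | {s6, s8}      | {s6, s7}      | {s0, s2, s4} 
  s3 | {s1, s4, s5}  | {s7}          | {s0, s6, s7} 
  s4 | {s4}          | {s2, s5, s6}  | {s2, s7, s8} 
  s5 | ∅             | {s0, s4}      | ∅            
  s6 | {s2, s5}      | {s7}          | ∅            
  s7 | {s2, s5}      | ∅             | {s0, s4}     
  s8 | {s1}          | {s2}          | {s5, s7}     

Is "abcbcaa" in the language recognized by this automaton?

Start in {s0}.
Read 'a': s0→{s3}; now {s3}.
Read 'b': s3→{s7}; now {s7}.
Read 'c': s7→{s0, s4}; now {s0, s4}.
Read 'b': s0→{s1, s4, s6}, s4→{s2, s5, s6}; now {s1, s2, s4, s5, s6}.
Read 'c': s1→∅, s2→{s0, s2, s4}, s4→{s2, s7, s8}, s5→∅, s6→∅; now {s0, s2, s4, s7, s8}.
Read 'a': s0→{s3}, s2→{s6, s8}, s4→{s4}, s7→{s2, s5}, s8→{s1}; now {s1, s2, s3, s4, s5, s6, s8}.
Read 'a': s1→{s0, s2, s3}, s2→{s6, s8}, s3→{s1, s4, s5}, s4→{s4}, s5→∅, s6→{s2, s5}, s8→{s1}; now {s0, s1, s2, s3, s4, s5, s6, s8}.
The final set {s0, s1, s2, s3, s4, s5, s6, s8} contains the accepting states s0, s6.

Yes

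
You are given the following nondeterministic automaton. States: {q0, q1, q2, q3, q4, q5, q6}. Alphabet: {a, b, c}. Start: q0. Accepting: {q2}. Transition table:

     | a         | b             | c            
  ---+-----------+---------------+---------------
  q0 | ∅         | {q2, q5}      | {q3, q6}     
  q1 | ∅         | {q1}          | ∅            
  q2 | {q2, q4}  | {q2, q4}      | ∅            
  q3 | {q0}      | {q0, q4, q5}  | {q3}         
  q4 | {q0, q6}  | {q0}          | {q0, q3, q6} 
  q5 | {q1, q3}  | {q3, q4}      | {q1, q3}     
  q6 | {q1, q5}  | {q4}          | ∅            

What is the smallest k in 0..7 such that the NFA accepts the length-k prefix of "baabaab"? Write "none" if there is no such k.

Start in {q0}.
Read 'b': q0→{q2, q5}; now {q2, q5}.
None of the earlier sets intersect F, but {q2, q5} does.

1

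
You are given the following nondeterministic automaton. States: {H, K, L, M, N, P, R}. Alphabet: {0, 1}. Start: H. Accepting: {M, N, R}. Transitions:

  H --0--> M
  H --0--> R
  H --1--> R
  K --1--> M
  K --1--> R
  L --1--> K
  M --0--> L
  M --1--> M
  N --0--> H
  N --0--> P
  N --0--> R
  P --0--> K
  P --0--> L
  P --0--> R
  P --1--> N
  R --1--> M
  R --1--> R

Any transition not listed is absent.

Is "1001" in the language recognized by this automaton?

Start in {H}.
Read '1': H→{R}; now {R}.
Read '0': R→∅; now ∅.
The set is empty and remains empty for the remaining 2 symbols.
The final set ∅ contains no accepting state.

No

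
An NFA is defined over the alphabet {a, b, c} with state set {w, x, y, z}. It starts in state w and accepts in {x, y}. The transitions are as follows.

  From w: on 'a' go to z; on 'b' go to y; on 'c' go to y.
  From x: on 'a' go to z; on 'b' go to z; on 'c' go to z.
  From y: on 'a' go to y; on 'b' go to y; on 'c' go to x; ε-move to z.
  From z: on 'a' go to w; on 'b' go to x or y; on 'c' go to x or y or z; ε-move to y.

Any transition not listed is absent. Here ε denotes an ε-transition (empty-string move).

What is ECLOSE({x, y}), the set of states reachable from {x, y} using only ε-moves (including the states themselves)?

Begin with {x, y}.
ε-move y → z; add z.

{x, y, z}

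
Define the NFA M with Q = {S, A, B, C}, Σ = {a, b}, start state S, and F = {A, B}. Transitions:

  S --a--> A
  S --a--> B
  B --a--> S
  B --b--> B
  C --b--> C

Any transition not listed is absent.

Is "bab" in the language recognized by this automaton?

Start in {S}.
Read 'b': S→∅; now ∅.
The set is empty and remains empty for the remaining 2 symbols.
The final set ∅ contains no accepting state.

No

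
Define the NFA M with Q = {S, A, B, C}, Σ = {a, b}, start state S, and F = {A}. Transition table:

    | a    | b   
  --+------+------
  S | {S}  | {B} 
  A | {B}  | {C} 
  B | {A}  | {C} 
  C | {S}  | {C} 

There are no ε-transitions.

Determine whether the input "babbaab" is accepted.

No

Start in {S}.
Read 'b': {S} → {B}.
Read 'a': {B} → {A}.
Read 'b': {A} → {C}.
Read 'b': {C} → {C}.
Read 'a': {C} → {S}.
Read 'a': {S} → {S}.
Read 'b': {S} → {B}.
The final set {B} contains no accepting state.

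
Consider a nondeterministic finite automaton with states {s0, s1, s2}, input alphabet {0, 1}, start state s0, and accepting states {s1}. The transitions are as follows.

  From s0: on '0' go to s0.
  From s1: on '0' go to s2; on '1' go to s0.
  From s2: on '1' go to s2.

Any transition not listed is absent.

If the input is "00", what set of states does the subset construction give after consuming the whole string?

Start in {s0}.
Read '0': {s0} → {s0}.
Read '0': {s0} → {s0}.

{s0}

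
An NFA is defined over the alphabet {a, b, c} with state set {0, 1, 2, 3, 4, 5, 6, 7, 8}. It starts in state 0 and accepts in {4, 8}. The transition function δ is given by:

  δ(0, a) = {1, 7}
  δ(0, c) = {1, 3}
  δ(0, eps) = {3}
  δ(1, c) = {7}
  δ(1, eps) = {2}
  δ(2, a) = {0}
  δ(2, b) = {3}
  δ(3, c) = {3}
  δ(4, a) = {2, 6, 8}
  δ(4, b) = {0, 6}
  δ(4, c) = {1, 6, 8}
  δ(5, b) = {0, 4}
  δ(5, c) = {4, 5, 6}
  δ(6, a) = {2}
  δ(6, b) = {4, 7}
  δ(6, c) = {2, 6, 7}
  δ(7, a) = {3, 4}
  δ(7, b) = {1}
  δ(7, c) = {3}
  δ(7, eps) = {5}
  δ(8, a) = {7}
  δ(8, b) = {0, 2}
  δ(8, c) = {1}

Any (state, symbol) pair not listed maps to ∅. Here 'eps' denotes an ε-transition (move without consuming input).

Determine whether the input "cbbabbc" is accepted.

No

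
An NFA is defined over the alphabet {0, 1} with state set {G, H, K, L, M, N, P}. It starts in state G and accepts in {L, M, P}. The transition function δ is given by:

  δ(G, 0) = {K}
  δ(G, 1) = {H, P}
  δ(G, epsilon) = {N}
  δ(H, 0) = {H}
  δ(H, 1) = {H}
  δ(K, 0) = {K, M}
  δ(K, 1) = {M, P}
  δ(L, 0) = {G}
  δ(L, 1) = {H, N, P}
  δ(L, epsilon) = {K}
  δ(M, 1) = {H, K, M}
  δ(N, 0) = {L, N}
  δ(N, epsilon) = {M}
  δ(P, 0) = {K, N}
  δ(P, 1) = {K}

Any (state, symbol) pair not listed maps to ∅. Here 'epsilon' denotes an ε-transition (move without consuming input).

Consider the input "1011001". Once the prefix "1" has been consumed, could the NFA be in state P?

Start: ε-closure({G}) = {G, M, N}.
Read '1': G→{H, P}, M→{H, K, M}, N→∅; now {H, K, M, P}.
State P is in {H, K, M, P}.

Yes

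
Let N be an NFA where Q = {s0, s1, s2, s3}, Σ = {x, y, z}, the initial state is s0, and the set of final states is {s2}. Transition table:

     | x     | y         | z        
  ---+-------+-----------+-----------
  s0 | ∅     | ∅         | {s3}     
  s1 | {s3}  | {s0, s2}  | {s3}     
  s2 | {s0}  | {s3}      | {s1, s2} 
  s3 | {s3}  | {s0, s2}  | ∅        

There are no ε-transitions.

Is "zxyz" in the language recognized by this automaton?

Yes

Start in {s0}.
Read 'z': s0→{s3}; now {s3}.
Read 'x': s3→{s3}; now {s3}.
Read 'y': s3→{s0, s2}; now {s0, s2}.
Read 'z': s0→{s3}, s2→{s1, s2}; now {s1, s2, s3}.
The final set {s1, s2, s3} contains the accepting state s2.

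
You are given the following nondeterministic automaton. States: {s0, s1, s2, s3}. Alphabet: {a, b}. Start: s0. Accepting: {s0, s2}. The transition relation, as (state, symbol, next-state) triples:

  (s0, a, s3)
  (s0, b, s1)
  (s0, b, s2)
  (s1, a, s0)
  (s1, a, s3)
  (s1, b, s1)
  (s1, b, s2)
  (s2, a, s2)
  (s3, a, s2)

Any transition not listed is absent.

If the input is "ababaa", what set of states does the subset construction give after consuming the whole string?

∅

Start in {s0}.
Read 'a': s0→{s3}; now {s3}.
Read 'b': s3→∅; now ∅.
The set is empty and remains empty for the remaining 4 symbols.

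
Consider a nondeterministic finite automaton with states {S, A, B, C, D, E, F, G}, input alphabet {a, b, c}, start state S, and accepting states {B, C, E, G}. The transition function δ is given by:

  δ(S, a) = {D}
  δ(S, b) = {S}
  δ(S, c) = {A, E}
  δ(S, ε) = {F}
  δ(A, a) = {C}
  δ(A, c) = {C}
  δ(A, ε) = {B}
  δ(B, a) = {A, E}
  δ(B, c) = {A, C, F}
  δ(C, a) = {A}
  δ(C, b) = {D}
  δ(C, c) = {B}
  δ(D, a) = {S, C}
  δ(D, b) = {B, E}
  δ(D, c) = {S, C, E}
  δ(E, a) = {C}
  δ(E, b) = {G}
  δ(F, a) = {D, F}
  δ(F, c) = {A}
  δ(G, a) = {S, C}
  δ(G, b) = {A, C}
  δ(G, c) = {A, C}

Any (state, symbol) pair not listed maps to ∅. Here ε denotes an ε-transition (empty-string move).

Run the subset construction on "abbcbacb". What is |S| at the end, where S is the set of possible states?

1

Start: ε-closure({S}) = {S, F}.
Read 'a': {S, F} → {D, F}.
Read 'b': {D, F} → {B, E}.
Read 'b': {B, E} → {G}.
Read 'c': {G} → {A, B, C}.
Read 'b': {A, B, C} → {D}.
Read 'a': {D} → {S, C, F}.
Read 'c': {S, C, F} → {A, B, E}.
Read 'b': {A, B, E} → {G}.
That set has 1 state.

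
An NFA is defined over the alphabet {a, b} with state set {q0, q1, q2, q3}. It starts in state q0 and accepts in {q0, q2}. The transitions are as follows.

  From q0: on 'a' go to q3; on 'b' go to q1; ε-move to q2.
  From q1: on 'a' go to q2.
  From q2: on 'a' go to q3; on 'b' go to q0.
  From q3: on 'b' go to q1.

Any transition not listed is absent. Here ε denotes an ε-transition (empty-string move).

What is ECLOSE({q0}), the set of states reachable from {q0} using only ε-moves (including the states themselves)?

{q0, q2}

Begin with {q0}.
ε-move q0 → q2; add q2.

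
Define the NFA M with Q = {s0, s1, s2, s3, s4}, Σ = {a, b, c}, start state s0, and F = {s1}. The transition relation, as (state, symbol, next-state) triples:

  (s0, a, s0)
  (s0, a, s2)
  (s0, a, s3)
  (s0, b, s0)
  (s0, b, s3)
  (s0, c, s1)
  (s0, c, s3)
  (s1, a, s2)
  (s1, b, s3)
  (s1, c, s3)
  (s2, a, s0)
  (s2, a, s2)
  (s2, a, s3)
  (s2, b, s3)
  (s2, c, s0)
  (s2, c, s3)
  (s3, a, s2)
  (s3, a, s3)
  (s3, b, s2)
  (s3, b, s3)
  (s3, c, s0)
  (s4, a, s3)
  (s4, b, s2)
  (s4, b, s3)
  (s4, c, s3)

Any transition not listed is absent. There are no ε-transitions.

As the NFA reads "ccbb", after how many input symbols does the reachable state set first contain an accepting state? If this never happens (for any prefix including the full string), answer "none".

1

Start in {s0}.
Read 'c': s0→{s1, s3}; now {s1, s3}.
None of the earlier sets intersect F, but {s1, s3} does.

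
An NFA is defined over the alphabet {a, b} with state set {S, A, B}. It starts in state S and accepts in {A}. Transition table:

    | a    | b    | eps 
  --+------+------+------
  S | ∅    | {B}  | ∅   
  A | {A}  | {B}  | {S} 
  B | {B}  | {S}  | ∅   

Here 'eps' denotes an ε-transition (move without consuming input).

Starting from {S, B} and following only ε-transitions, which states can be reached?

{S, B}

Begin with {S, B}.
No ε-moves leave this set, so the closure equals the set itself.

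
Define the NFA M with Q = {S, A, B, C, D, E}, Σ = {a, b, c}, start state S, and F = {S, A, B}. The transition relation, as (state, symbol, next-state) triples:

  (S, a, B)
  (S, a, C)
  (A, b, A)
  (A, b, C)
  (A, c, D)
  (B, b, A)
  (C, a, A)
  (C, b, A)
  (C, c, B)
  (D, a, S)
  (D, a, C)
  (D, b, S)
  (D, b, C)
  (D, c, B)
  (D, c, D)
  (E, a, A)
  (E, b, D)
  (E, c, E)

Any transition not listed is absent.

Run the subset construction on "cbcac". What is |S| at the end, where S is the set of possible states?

0

Start in {S}.
Read 'c': {S} → ∅.
The set is empty and remains empty for the remaining 4 symbols.
That set has 0 states.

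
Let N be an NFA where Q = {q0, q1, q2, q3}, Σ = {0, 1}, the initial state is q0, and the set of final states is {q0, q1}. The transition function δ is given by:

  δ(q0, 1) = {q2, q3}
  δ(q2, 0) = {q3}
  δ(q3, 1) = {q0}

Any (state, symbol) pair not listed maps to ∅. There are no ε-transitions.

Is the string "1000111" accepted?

No

Start in {q0}.
Read '1': {q0} → {q2, q3}.
Read '0': {q2, q3} → {q3}.
Read '0': {q3} → ∅.
The set is empty and remains empty for the remaining 4 symbols.
The final set ∅ contains no accepting state.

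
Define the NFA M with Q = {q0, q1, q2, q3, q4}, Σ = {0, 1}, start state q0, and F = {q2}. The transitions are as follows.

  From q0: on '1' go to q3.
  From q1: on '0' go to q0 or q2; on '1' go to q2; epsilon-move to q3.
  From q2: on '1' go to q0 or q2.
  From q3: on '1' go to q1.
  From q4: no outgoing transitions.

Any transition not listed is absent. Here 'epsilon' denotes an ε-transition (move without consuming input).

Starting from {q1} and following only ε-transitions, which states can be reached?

{q1, q3}

Begin with {q1}.
ε-move q1 → q3; add q3.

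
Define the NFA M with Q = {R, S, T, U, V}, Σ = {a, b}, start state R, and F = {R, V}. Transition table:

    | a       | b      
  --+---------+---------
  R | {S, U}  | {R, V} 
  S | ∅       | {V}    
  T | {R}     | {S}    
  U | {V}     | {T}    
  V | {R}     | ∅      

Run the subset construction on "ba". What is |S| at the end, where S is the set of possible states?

Start in {R}.
Read 'b': {R} → {R, V}.
Read 'a': {R, V} → {R, S, U}.
That set has 3 states.

3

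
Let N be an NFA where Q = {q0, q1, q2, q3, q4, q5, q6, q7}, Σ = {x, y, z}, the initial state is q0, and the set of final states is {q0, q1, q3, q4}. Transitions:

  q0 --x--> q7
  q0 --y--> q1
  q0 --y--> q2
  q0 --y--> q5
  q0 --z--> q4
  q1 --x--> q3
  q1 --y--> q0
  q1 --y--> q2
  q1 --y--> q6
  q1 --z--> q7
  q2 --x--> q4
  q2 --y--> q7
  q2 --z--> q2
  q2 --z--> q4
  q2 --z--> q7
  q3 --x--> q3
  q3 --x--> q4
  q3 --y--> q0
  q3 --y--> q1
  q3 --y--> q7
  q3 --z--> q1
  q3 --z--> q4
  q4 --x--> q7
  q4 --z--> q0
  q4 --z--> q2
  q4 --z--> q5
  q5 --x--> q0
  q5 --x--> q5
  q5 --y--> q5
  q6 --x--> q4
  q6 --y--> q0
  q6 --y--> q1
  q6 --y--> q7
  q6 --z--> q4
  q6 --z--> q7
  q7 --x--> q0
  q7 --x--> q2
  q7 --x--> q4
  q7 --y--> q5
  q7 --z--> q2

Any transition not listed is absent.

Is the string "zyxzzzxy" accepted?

No

Start in {q0}.
Read 'z': q0→{q4}; now {q4}.
Read 'y': q4→∅; now ∅.
The set is empty and remains empty for the remaining 6 symbols.
The final set ∅ contains no accepting state.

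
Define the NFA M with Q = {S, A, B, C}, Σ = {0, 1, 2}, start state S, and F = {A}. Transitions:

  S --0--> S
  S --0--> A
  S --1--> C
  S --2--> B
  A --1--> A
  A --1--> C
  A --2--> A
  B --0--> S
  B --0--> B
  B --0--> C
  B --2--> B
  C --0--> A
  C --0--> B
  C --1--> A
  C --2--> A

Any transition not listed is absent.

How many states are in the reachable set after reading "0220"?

Start in {S}.
Read '0': S→{S, A}; now {S, A}.
Read '2': S→{B}, A→{A}; now {A, B}.
Read '2': A→{A}, B→{B}; now {A, B}.
Read '0': A→∅, B→{S, B, C}; now {S, B, C}.
That set has 3 states.

3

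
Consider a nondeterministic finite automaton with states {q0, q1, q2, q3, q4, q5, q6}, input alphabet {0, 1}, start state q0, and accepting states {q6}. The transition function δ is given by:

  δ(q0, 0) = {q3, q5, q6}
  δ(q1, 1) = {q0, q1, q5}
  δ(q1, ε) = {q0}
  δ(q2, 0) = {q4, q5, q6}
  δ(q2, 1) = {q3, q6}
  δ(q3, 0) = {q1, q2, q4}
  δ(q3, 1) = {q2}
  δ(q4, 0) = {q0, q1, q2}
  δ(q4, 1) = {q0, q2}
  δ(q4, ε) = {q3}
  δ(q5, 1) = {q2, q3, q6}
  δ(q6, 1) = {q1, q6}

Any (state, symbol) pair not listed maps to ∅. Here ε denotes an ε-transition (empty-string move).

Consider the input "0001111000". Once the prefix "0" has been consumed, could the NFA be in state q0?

No

Start in {q0}.
Read '0': q0→{q3, q5, q6}; now {q3, q5, q6}.
State q0 is not in {q3, q5, q6}.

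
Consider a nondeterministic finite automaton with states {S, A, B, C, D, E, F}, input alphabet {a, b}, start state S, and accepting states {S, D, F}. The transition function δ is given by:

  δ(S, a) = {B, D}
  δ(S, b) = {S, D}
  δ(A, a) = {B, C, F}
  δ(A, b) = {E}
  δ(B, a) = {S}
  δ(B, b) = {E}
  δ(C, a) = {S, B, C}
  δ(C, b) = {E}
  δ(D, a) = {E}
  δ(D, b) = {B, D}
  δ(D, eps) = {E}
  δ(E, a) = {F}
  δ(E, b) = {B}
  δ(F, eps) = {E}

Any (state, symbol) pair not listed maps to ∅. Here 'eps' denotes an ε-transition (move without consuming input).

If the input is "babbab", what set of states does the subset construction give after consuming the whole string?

Start in {S}.
Read 'b': {S} → {S, D, E}.
Read 'a': {S, D, E} → {B, D, E, F}.
Read 'b': {B, D, E, F} → {B, D, E}.
Read 'b': {B, D, E} → {B, D, E}.
Read 'a': {B, D, E} → {S, E, F}.
Read 'b': {S, E, F} → {S, B, D, E}.

{S, B, D, E}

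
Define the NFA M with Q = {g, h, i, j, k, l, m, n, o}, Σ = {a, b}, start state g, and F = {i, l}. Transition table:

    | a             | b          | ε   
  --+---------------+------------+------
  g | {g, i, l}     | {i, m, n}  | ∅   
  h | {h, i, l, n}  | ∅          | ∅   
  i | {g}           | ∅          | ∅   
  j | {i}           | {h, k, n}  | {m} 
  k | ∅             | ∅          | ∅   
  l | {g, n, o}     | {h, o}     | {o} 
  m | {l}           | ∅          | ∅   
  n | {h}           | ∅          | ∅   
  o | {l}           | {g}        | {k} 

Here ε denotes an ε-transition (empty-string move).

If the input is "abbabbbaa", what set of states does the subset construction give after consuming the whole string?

{g, h, i, k, l, n, o}

Start in {g}.
Read 'a': g→{g, i, l}; union {g, i, l}; ε-closure = {g, i, k, l, o}.
Read 'b': g→{i, m, n}, i→∅, k→∅, l→{h, o}, o→{g}; union {g, h, i, m, n, o}; ε-closure = {g, h, i, k, m, n, o}.
Read 'b': g→{i, m, n}, h→∅, i→∅, k→∅, m→∅, n→∅, o→{g}; now {g, i, m, n}.
Read 'a': g→{g, i, l}, i→{g}, m→{l}, n→{h}; union {g, h, i, l}; ε-closure = {g, h, i, k, l, o}.
Read 'b': g→{i, m, n}, h→∅, i→∅, k→∅, l→{h, o}, o→{g}; union {g, h, i, m, n, o}; ε-closure = {g, h, i, k, m, n, o}.
Read 'b': g→{i, m, n}, h→∅, i→∅, k→∅, m→∅, n→∅, o→{g}; now {g, i, m, n}.
Read 'b': g→{i, m, n}, i→∅, m→∅, n→∅; now {i, m, n}.
Read 'a': i→{g}, m→{l}, n→{h}; union {g, h, l}; ε-closure = {g, h, k, l, o}.
Read 'a': g→{g, i, l}, h→{h, i, l, n}, k→∅, l→{g, n, o}, o→{l}; union {g, h, i, l, n, o}; ε-closure = {g, h, i, k, l, n, o}.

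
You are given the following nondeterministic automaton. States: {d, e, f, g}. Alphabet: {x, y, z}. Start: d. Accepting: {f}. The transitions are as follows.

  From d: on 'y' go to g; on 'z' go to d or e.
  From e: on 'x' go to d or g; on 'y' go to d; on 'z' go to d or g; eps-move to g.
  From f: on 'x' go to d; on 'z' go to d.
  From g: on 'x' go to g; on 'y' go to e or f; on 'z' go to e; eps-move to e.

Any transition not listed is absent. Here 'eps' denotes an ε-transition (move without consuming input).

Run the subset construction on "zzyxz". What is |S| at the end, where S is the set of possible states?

3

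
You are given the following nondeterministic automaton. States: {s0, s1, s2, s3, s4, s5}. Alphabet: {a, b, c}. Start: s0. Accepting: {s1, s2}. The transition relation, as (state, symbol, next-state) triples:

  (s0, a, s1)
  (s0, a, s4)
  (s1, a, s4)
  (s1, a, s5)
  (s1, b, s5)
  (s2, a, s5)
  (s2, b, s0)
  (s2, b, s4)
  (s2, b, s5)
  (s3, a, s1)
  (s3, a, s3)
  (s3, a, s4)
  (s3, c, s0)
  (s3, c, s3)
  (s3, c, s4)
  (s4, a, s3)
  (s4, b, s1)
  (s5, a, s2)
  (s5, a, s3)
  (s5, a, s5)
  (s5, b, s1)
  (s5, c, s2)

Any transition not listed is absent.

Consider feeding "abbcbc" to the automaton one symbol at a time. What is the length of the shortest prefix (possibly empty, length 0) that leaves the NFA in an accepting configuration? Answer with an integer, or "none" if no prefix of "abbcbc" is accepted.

Start in {s0}.
Read 'a': s0→{s1, s4}; now {s1, s4}.
None of the earlier sets intersect F, but {s1, s4} does.

1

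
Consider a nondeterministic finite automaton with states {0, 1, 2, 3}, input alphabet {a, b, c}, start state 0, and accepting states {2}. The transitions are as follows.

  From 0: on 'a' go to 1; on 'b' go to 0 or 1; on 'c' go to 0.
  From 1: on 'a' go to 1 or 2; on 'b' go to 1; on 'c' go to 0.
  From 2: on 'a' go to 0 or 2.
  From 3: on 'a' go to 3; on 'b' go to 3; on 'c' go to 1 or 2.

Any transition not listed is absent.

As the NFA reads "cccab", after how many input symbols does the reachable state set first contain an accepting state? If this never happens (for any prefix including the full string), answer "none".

none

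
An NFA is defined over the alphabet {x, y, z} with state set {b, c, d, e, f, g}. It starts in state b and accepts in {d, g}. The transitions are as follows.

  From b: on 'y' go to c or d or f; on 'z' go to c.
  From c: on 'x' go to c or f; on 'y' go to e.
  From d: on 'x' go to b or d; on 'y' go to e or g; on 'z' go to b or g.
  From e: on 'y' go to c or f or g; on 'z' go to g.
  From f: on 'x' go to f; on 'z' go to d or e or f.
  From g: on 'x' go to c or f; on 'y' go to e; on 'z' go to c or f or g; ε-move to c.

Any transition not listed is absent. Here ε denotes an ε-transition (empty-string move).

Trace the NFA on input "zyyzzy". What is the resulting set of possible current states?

{c, d, e, f, g}

Start in {b}.
Read 'z': {b} → {c}.
Read 'y': {c} → {e}.
Read 'y': {e} → {c, f, g}.
Read 'z': {c, f, g} → {c, d, e, f, g}.
Read 'z': {c, d, e, f, g} → {b, c, d, e, f, g}.
Read 'y': {b, c, d, e, f, g} → {c, d, e, f, g}.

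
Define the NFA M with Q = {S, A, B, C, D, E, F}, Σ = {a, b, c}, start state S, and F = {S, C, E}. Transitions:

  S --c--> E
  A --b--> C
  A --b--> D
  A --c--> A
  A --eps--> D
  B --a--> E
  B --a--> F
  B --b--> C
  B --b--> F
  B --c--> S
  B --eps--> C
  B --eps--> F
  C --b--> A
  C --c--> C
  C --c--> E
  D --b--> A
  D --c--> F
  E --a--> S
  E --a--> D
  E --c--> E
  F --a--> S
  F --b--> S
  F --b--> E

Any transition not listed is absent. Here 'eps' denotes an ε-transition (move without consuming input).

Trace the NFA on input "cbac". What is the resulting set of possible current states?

∅

Start in {S}.
Read 'c': {S} → {E}.
Read 'b': {E} → ∅.
The set is empty and remains empty for the remaining 2 symbols.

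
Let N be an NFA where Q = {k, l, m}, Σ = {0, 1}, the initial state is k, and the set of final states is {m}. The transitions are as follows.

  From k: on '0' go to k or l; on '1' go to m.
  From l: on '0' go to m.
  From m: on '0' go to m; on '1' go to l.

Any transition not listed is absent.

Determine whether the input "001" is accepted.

Start in {k}.
Read '0': k→{k, l}; now {k, l}.
Read '0': k→{k, l}, l→{m}; now {k, l, m}.
Read '1': k→{m}, l→∅, m→{l}; now {l, m}.
The final set {l, m} contains the accepting state m.

Yes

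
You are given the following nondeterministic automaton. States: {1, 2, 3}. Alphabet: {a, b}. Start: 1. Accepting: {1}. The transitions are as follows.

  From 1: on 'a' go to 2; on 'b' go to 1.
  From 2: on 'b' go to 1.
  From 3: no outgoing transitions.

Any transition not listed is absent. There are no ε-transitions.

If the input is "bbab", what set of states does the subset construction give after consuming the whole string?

Start in {1}.
Read 'b': {1} → {1}.
Read 'b': {1} → {1}.
Read 'a': {1} → {2}.
Read 'b': {2} → {1}.

{1}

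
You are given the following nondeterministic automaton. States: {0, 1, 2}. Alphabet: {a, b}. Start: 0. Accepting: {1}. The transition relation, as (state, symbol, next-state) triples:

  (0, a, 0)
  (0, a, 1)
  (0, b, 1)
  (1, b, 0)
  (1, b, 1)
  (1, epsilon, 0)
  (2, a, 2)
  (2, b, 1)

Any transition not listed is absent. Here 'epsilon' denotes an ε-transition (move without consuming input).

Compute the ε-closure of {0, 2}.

{0, 2}

Begin with {0, 2}.
No ε-moves leave this set, so the closure equals the set itself.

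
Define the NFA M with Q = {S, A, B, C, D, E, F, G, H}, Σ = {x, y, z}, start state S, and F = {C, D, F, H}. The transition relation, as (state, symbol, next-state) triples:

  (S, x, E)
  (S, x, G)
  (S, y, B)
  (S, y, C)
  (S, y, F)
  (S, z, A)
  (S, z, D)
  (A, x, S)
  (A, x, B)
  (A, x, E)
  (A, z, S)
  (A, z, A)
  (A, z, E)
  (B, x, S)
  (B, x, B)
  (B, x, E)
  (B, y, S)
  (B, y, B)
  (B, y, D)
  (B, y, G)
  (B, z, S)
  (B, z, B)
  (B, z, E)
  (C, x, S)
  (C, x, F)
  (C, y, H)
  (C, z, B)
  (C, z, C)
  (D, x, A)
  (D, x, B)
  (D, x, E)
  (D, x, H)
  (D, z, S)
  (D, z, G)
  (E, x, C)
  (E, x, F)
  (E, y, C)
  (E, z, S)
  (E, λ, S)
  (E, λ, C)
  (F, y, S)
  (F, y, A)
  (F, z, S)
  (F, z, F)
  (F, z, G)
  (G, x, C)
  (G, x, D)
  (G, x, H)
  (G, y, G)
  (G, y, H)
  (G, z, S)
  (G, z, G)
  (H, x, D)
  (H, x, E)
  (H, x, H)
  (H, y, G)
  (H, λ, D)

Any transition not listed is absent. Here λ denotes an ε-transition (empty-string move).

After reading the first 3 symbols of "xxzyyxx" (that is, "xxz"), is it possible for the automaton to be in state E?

Start in {S}.
Read 'x': {S} → {S, C, E, G}.
Read 'x': {S, C, E, G} → {S, C, D, E, F, G, H}.
Read 'z': {S, C, D, E, F, G, H} → {S, A, B, C, D, F, G}.
State E is not in {S, A, B, C, D, F, G}.

No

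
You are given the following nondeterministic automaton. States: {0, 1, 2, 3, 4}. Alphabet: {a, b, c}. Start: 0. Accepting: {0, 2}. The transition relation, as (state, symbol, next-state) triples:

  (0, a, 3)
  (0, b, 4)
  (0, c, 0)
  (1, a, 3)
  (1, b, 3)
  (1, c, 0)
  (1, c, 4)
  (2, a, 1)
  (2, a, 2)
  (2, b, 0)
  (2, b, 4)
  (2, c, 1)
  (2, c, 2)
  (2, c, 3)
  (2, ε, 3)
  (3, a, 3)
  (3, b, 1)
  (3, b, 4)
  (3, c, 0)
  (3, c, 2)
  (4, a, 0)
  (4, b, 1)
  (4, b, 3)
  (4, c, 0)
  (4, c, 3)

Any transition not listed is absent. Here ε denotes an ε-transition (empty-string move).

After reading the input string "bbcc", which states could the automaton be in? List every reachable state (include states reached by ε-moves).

Start in {0}.
Read 'b': 0→{4}; now {4}.
Read 'b': 4→{1, 3}; now {1, 3}.
Read 'c': 1→{0, 4}, 3→{0, 2}; union {0, 2, 4}; ε-closure = {0, 2, 3, 4}.
Read 'c': 0→{0}, 2→{1, 2, 3}, 3→{0, 2}, 4→{0, 3}; now {0, 1, 2, 3}.

{0, 1, 2, 3}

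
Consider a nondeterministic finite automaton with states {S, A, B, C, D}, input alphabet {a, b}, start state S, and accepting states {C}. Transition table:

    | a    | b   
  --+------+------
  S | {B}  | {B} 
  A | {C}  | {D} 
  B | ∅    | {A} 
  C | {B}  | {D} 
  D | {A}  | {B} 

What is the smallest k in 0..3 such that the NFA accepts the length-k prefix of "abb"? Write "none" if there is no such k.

Start in {S}.
Read 'a': S→{B}; now {B}.
Read 'b': B→{A}; now {A}.
Read 'b': A→{D}; now {D}.
No reachable set along the way intersects F.

none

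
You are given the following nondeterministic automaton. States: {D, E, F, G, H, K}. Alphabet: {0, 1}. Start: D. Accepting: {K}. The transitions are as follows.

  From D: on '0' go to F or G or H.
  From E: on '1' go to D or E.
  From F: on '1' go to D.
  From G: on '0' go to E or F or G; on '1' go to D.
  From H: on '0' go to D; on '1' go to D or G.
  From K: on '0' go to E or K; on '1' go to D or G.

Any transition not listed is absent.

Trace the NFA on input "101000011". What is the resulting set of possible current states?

Start in {D}.
Read '1': {D} → ∅.
The set is empty and remains empty for the remaining 8 symbols.

∅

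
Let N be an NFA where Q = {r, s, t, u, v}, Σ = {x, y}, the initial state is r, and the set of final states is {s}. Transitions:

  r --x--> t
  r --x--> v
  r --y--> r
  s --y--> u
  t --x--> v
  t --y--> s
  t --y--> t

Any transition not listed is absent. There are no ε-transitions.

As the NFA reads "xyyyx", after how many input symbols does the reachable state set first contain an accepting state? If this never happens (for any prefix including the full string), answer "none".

Start in {r}.
Read 'x': {r} → {t, v}.
Read 'y': {t, v} → {s, t}.
None of the earlier sets intersect F, but {s, t} does.

2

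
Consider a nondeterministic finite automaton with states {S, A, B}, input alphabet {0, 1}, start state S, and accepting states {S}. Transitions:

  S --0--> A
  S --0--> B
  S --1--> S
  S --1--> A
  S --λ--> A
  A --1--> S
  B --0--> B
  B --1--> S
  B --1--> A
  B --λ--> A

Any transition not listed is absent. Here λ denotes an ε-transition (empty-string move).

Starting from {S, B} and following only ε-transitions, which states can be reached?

{S, A, B}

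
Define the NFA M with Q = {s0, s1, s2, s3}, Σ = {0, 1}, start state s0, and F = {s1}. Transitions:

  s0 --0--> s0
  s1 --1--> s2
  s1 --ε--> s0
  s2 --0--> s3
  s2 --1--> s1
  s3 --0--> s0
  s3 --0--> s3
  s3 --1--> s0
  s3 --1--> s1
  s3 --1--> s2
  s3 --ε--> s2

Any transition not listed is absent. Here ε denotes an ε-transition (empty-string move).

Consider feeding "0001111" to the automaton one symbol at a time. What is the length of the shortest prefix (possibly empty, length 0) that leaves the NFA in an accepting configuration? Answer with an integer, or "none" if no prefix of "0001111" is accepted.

none

Start in {s0}.
Read '0': s0→{s0}; now {s0}.
Read '0': s0→{s0}; now {s0}.
Read '0': s0→{s0}; now {s0}.
Read '1': s0→∅; now ∅.
The set is empty and remains empty for the remaining 3 symbols.
No reachable set along the way intersects F.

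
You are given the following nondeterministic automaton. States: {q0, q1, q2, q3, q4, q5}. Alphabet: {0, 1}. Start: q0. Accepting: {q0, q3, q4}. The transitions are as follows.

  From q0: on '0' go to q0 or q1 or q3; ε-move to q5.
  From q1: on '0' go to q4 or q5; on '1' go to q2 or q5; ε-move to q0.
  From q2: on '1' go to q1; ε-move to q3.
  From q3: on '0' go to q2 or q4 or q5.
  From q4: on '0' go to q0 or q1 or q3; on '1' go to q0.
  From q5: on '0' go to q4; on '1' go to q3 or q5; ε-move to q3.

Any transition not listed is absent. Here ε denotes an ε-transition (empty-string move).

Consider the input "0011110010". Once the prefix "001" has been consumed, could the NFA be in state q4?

No

Start: ε-closure({q0}) = {q0, q3, q5}.
Read '0': {q0, q3, q5} → {q0, q1, q2, q3, q4, q5}.
Read '0': {q0, q1, q2, q3, q4, q5} → {q0, q1, q2, q3, q4, q5}.
Read '1': {q0, q1, q2, q3, q4, q5} → {q0, q1, q2, q3, q5}.
State q4 is not in {q0, q1, q2, q3, q5}.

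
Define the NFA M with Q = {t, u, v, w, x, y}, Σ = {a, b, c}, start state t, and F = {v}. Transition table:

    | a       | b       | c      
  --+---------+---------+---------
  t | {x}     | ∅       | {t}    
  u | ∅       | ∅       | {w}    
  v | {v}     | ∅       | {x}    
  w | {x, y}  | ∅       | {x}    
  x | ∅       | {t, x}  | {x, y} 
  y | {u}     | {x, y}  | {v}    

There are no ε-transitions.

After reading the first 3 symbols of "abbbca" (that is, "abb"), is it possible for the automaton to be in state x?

Start in {t}.
Read 'a': t→{x}; now {x}.
Read 'b': x→{t, x}; now {t, x}.
Read 'b': t→∅, x→{t, x}; now {t, x}.
State x is in {t, x}.

Yes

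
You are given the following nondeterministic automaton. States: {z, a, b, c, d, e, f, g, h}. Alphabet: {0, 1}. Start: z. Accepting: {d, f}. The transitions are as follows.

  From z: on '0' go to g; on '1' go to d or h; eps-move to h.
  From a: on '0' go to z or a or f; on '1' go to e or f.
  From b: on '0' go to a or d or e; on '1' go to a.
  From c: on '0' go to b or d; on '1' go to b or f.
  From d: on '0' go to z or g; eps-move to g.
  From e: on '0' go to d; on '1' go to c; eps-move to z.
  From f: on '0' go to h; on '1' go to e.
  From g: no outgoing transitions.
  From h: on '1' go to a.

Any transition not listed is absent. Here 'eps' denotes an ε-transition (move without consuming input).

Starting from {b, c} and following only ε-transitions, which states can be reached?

Begin with {b, c}.
No ε-moves leave this set, so the closure equals the set itself.

{b, c}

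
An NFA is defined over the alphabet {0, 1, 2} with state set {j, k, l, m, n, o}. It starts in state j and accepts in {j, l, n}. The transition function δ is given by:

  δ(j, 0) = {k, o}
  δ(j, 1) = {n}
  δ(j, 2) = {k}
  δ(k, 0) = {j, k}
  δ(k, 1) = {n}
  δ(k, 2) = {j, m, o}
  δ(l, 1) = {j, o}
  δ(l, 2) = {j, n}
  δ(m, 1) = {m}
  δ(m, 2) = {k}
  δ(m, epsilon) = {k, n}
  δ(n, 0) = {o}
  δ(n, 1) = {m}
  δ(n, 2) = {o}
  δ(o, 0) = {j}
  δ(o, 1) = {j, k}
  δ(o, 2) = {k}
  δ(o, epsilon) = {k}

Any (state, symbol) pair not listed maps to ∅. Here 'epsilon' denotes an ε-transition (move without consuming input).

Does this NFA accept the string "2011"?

Yes

Start in {j}.
Read '2': {j} → {k}.
Read '0': {k} → {j, k}.
Read '1': {j, k} → {n}.
Read '1': {n} → {k, m, n}.
The final set {k, m, n} contains the accepting state n.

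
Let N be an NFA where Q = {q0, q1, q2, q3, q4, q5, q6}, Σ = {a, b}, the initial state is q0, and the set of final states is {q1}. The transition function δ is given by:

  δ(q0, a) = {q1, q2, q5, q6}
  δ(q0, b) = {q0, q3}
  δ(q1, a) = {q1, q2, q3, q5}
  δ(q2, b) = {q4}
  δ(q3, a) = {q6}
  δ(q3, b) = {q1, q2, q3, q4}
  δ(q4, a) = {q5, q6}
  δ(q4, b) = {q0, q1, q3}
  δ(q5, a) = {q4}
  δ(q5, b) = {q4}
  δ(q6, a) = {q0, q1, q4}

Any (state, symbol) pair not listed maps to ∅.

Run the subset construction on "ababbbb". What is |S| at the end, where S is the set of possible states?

5

Start in {q0}.
Read 'a': q0→{q1, q2, q5, q6}; now {q1, q2, q5, q6}.
Read 'b': q1→∅, q2→{q4}, q5→{q4}, q6→∅; now {q4}.
Read 'a': q4→{q5, q6}; now {q5, q6}.
Read 'b': q5→{q4}, q6→∅; now {q4}.
Read 'b': q4→{q0, q1, q3}; now {q0, q1, q3}.
Read 'b': q0→{q0, q3}, q1→∅, q3→{q1, q2, q3, q4}; now {q0, q1, q2, q3, q4}.
Read 'b': q0→{q0, q3}, q1→∅, q2→{q4}, q3→{q1, q2, q3, q4}, q4→{q0, q1, q3}; now {q0, q1, q2, q3, q4}.
That set has 5 states.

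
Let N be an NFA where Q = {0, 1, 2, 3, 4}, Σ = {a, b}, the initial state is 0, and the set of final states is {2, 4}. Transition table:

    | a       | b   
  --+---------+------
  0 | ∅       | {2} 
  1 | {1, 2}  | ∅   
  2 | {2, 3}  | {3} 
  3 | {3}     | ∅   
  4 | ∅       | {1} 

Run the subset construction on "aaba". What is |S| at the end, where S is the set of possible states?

Start in {0}.
Read 'a': 0→∅; now ∅.
The set is empty and remains empty for the remaining 3 symbols.
That set has 0 states.

0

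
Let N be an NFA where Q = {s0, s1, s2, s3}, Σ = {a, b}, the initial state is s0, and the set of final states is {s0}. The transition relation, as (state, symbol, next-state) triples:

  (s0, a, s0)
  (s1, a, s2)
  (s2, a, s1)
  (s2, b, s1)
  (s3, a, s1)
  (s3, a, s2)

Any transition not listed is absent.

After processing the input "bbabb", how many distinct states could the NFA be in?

Start in {s0}.
Read 'b': s0→∅; now ∅.
The set is empty and remains empty for the remaining 4 symbols.
That set has 0 states.

0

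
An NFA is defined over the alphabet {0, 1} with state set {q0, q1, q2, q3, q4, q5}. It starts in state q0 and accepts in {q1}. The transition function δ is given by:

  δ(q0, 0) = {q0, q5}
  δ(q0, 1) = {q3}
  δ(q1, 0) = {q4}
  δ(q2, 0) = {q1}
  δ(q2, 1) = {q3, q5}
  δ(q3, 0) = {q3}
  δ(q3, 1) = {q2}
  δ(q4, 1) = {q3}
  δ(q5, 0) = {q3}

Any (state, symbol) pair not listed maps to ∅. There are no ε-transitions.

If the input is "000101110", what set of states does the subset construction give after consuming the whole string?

Start in {q0}.
Read '0': {q0} → {q0, q5}.
Read '0': {q0, q5} → {q0, q3, q5}.
Read '0': {q0, q3, q5} → {q0, q3, q5}.
Read '1': {q0, q3, q5} → {q2, q3}.
Read '0': {q2, q3} → {q1, q3}.
Read '1': {q1, q3} → {q2}.
Read '1': {q2} → {q3, q5}.
Read '1': {q3, q5} → {q2}.
Read '0': {q2} → {q1}.

{q1}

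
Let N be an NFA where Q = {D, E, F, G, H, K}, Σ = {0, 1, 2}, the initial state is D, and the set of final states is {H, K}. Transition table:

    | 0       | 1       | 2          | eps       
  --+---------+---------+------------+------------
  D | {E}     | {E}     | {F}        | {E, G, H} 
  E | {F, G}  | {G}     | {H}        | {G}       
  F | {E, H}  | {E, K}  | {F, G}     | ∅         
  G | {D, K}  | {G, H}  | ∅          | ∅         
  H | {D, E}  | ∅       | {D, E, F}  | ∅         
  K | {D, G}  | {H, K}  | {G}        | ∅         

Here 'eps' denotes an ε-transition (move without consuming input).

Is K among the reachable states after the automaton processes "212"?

Start: ε-closure({D}) = {D, E, G, H}.
Read '2': {D, E, G, H} → {D, E, F, G, H}.
Read '1': {D, E, F, G, H} → {E, G, H, K}.
Read '2': {E, G, H, K} → {D, E, F, G, H}.
State K is not in {D, E, F, G, H}.

No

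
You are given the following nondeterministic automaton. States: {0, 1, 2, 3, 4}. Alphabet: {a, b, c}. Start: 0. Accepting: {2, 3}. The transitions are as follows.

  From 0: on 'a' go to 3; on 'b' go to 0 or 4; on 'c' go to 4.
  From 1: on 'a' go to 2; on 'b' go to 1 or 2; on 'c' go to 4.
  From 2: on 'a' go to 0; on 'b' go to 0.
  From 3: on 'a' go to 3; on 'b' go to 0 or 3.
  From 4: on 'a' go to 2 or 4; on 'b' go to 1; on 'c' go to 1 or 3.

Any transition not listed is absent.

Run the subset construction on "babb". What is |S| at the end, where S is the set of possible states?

5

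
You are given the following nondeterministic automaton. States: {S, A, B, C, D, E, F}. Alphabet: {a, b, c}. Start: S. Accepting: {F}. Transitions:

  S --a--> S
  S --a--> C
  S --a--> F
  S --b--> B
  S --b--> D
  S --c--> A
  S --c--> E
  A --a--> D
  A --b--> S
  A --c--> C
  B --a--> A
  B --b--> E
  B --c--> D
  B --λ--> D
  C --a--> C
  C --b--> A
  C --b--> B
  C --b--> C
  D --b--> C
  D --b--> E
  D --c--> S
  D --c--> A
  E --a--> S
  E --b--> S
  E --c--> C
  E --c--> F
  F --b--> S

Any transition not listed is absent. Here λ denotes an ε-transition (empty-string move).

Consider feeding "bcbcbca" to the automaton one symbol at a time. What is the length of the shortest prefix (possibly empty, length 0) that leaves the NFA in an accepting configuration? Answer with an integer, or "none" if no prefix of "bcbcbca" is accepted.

4

Start in {S}.
Read 'b': {S} → {B, D}.
Read 'c': {B, D} → {S, A, D}.
Read 'b': {S, A, D} → {S, B, C, D, E}.
Read 'c': {S, B, C, D, E} → {S, A, C, D, E, F}.
None of the earlier sets intersect F, but {S, A, C, D, E, F} does.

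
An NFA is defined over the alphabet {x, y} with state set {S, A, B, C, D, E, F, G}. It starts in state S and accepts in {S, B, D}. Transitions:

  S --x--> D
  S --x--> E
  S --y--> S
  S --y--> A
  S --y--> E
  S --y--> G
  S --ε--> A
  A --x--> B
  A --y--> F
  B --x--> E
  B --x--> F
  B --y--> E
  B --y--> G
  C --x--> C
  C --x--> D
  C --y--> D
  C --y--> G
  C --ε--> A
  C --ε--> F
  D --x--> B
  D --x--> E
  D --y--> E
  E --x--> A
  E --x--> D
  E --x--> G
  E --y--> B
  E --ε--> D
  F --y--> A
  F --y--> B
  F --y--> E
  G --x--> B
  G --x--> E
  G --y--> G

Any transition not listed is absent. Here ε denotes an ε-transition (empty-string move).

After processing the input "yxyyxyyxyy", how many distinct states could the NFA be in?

6

Start: ε-closure({S}) = {S, A}.
Read 'y': S→{S, A, E, G}, A→{F}; union {S, A, E, F, G}; ε-closure = {S, A, D, E, F, G}.
Read 'x': S→{D, E}, A→{B}, D→{B, E}, E→{A, D, G}, F→∅, G→{B, E}; now {A, B, D, E, G}.
Read 'y': A→{F}, B→{E, G}, D→{E}, E→{B}, G→{G}; union {B, E, F, G}; ε-closure = {B, D, E, F, G}.
Read 'y': B→{E, G}, D→{E}, E→{B}, F→{A, B, E}, G→{G}; union {A, B, E, G}; ε-closure = {A, B, D, E, G}.
Read 'x': A→{B}, B→{E, F}, D→{B, E}, E→{A, D, G}, G→{B, E}; now {A, B, D, E, F, G}.
Read 'y': A→{F}, B→{E, G}, D→{E}, E→{B}, F→{A, B, E}, G→{G}; union {A, B, E, F, G}; ε-closure = {A, B, D, E, F, G}.
Read 'y': A→{F}, B→{E, G}, D→{E}, E→{B}, F→{A, B, E}, G→{G}; union {A, B, E, F, G}; ε-closure = {A, B, D, E, F, G}.
Read 'x': A→{B}, B→{E, F}, D→{B, E}, E→{A, D, G}, F→∅, G→{B, E}; now {A, B, D, E, F, G}.
Read 'y': A→{F}, B→{E, G}, D→{E}, E→{B}, F→{A, B, E}, G→{G}; union {A, B, E, F, G}; ε-closure = {A, B, D, E, F, G}.
Read 'y': A→{F}, B→{E, G}, D→{E}, E→{B}, F→{A, B, E}, G→{G}; union {A, B, E, F, G}; ε-closure = {A, B, D, E, F, G}.
That set has 6 states.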